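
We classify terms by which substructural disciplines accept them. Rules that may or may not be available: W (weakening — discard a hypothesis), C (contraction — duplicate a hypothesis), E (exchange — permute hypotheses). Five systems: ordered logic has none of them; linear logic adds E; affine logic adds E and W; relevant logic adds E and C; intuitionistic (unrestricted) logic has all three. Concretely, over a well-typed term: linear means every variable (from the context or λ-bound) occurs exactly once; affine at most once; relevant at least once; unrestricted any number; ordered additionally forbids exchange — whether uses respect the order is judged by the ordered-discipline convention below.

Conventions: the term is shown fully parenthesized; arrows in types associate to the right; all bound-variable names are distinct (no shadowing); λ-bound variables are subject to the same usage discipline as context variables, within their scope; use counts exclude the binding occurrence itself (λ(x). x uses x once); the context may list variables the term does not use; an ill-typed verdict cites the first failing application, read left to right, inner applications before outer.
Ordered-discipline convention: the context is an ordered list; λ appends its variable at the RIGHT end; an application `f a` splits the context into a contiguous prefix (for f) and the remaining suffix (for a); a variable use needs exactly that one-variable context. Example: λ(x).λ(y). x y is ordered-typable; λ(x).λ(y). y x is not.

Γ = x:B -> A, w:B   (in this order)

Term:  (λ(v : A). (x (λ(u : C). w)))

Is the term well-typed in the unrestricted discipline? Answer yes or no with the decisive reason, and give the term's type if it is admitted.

no — fails simple typing
use counts: x=1; w=1; v [bound]=0; u [bound]=0
uses in reading order: x, w
typing: ill-typed: argument of type C -> B where B is required
across the five disciplines: ordered ✗ | linear ✗ | affine ✗ | relevant ✗ | unrestricted ✗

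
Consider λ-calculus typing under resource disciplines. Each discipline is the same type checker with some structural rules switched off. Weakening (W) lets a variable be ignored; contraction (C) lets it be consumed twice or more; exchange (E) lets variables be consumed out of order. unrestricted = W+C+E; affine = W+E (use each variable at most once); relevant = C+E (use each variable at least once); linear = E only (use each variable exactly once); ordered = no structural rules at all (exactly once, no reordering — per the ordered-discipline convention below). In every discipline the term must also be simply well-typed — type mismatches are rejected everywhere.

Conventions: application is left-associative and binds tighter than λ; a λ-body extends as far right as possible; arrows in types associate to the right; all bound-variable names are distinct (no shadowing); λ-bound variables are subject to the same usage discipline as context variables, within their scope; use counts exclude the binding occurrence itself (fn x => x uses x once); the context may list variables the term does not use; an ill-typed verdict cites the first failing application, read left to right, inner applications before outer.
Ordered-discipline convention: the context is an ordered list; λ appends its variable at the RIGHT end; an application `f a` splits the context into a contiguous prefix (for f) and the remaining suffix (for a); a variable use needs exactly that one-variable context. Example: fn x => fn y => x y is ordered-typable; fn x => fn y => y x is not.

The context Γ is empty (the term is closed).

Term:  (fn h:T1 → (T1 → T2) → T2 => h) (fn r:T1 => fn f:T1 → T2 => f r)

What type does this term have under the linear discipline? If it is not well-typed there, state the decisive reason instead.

term : T1 → (T1 → T2) → T2
counts: h (bound)=1, r (bound)=1, f (bound)=1
left-to-right use order: h, f, r
typing: ✓ — T1 → (T1 → T2) → T2
across the five disciplines: ordered ✗, linear ✓, affine ✓, relevant ✓, unrestricted ✓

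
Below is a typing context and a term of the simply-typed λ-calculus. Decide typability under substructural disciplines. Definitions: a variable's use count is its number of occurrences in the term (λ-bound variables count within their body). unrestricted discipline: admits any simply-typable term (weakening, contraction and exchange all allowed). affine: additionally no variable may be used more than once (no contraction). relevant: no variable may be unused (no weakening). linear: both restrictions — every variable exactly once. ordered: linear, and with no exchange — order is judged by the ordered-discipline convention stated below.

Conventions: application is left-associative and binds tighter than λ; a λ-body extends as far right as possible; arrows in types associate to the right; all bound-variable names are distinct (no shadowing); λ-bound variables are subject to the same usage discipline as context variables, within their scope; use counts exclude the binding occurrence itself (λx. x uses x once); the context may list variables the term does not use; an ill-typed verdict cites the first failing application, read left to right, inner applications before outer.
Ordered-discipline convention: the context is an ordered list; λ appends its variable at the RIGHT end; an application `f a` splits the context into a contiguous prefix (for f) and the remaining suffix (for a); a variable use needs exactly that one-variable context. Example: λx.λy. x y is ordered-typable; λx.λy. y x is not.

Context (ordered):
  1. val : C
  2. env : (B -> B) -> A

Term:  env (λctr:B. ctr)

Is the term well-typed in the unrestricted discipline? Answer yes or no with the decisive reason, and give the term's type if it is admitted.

yes — typability at A is all that's needed; term : A
counts: val ×0; env ×1; ctr (bound) ×1
use order (left to right): env, ctr
typing: well-typed — term : A
per-discipline verdicts: ordered ✗, linear ✗, affine ✓, relevant ✗, unrestricted ✓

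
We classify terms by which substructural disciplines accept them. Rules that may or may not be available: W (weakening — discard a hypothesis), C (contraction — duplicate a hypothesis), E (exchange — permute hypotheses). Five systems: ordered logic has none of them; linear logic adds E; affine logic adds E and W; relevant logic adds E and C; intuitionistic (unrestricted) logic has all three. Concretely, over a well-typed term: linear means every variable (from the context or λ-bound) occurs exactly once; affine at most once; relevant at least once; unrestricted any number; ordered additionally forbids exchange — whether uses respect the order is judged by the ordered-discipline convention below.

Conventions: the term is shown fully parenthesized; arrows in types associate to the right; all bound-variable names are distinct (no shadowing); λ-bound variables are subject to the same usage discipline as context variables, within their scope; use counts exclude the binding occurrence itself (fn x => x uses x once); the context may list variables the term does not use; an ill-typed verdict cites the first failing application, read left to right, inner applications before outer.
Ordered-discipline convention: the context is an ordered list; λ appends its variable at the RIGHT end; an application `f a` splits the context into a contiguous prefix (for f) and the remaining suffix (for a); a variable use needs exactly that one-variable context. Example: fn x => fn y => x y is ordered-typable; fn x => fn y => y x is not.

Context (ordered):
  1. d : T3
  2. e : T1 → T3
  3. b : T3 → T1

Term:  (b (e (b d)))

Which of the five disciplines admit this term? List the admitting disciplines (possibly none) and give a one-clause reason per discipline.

admitted by: relevant, unrestricted
counts: d=1, e=1, b=2
use order (left to right): b, e, b, d
typing: the term checks, with type T1
ordered: ✗, repeated use of b ×2
linear: ✗, repeated use of b ×2
affine: ✗, repeated use of b ×2
relevant: ✓, d, e, b: all used, weakening unneeded
unrestricted: ✓, typability at T1 is all that's needed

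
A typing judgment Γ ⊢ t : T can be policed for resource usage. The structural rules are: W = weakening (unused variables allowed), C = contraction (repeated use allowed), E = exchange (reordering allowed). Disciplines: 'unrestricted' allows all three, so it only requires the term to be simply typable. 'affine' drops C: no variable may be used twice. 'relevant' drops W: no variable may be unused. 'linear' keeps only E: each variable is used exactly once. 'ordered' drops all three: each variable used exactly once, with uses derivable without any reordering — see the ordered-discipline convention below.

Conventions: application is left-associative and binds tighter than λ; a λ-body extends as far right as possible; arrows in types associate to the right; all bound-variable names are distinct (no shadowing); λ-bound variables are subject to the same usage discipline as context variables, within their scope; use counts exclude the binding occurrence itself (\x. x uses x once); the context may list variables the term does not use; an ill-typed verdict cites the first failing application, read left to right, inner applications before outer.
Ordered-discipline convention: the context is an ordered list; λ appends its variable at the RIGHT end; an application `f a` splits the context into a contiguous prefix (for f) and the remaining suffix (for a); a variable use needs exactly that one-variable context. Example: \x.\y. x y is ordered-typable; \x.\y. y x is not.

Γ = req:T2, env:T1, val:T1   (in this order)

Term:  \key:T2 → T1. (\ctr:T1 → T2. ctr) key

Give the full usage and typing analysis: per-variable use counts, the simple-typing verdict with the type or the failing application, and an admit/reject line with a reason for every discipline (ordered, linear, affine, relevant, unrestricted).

counts: req ×0, env ×0, val ×0, key [bound] ×1, ctr [bound] ×1
use order (left to right): ctr, key
typing: ill-typed: an application expects T1 → T2 but receives T2 → T1
ordered ✗ (a type mismatch blocks all five)
linear ✗ (the type mismatch rejects it)
affine ✗ (not simply typable)
relevant ✗ (fails simple typing)
unrestricted ✗ (a type mismatch blocks all five)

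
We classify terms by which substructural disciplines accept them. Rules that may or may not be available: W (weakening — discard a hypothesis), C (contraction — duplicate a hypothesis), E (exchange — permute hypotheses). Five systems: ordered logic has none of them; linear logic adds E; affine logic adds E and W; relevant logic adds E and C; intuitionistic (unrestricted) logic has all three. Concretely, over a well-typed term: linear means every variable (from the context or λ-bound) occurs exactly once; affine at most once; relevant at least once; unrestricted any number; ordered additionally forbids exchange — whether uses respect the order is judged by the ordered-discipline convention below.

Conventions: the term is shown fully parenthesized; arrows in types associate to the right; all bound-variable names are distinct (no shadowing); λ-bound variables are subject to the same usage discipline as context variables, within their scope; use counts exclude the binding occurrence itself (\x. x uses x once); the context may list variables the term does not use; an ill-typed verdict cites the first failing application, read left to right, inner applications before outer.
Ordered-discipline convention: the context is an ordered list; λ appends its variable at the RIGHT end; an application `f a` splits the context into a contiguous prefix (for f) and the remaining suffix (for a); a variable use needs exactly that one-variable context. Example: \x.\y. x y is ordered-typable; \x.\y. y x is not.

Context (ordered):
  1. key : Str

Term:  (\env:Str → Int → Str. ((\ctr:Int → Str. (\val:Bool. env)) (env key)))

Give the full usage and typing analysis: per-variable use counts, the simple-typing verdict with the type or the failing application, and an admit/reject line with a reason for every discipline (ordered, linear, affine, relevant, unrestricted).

counts: key=1, env (λ-bound)=2, ctr (λ-bound)=0, val (λ-bound)=0
order of uses: env, env, key
typing: ✓ — (Str → Int → Str) → Bool → Str → Int → Str
ordered ✗ (uses contraction: env ×2; ctr, val left unused)
linear ✗ (uses contraction: env ×2; ctr, val left unused)
affine ✗ (uses contraction: env ×2)
relevant ✗ (ctr, val left unused)
unrestricted ✓ (well-typed at (Str → Int → Str) → Bool → Str → Int → Str; no restrictions here)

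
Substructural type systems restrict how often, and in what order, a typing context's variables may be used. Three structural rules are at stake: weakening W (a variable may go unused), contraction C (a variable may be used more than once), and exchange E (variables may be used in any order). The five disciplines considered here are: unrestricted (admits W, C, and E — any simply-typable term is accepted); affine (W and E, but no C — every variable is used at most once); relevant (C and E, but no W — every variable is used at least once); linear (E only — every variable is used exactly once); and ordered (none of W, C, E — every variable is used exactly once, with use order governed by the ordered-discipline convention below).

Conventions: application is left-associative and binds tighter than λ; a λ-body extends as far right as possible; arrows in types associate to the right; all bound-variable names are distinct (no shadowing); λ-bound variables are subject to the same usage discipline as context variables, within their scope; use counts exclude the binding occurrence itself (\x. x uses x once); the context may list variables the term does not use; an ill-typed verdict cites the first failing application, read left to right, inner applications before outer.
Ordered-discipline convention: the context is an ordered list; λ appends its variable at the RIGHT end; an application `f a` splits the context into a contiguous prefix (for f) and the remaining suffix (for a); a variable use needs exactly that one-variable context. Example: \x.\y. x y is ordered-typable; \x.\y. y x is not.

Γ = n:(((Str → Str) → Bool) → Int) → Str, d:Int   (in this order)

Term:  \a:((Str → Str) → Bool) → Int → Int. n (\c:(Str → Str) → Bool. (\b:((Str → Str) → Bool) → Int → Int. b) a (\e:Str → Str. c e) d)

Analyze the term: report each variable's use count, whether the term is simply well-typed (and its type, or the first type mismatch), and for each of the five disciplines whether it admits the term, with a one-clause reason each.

use counts: n=1; d=1; a (bound)=1; c (bound)=1; b (bound)=1; e (bound)=1
uses in reading order: n, b, a, c, e, d
typing: well-typed at (((Str → Str) → Bool) → Int → Int) → Str
ordered: ✗ — needs exchange: uses follow n, b, a, c, e, d
linear: ✓ — exactly-once usage across n, d, a, c, b, e
affine: ✓ — none of n, d, a, c, b, e used more than once
relevant: ✓ — n, d, a, c, b, e: all used, weakening unneeded
unrestricted: ✓ — typability at (((Str → Str) → Bool) → Int → Int) → Str is all that's needed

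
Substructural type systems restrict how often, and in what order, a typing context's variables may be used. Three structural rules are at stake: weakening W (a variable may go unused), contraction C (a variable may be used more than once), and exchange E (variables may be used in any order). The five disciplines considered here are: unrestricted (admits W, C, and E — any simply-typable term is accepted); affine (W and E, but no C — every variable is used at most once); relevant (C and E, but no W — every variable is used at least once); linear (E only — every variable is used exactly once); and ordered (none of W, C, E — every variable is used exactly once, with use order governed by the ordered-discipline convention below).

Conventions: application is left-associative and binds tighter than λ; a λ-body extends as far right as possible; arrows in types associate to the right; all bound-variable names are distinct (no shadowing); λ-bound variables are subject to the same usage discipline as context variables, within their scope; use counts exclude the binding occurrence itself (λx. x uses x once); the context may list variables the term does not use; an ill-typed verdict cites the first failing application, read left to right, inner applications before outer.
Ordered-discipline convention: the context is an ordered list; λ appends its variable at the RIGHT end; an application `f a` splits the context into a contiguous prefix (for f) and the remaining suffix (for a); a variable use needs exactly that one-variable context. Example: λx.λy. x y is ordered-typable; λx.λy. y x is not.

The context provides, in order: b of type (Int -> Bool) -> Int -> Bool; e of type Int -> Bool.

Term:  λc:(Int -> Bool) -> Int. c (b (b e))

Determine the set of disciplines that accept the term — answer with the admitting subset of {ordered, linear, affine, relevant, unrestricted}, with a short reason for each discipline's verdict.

accepted by: relevant, unrestricted
counts: b: 2×; e: 1×; c [bound]: 1×
left-to-right use order: c, b, b, e
typing: well-typed at ((Int -> Bool) -> Int) -> Int
ordered: ✗, needs contraction — b ×2
linear: ✗, needs contraction — b ×2
affine: ✗, needs contraction — b ×2
relevant: ✓, every one of b, e, c appears
unrestricted: ✓, type-checks (((Int -> Bool) -> Int) -> Int) and nothing is barred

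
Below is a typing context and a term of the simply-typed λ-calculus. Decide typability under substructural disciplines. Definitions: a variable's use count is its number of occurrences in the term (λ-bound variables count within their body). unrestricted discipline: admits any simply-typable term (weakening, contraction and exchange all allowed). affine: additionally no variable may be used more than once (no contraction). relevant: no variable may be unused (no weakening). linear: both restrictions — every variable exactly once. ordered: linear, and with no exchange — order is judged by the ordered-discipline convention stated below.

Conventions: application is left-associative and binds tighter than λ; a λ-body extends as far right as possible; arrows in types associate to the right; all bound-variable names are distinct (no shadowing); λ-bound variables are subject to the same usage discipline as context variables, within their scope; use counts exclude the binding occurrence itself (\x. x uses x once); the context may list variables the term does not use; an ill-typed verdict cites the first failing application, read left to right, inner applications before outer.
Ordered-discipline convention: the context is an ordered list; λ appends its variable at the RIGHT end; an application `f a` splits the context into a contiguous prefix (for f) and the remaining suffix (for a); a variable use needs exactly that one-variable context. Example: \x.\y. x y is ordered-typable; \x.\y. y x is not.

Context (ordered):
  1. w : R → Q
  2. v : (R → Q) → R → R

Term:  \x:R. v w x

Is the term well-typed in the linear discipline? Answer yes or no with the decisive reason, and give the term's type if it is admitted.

yes — single use per variable (w, v, x); term : R → R
counts: w ×1; v ×1; x (bound) ×1
left-to-right use order: v, w, x
typing: well-typed — term : R → R
summary: ordered ✗; linear ✓; affine ✓; relevant ✓; unrestricted ✓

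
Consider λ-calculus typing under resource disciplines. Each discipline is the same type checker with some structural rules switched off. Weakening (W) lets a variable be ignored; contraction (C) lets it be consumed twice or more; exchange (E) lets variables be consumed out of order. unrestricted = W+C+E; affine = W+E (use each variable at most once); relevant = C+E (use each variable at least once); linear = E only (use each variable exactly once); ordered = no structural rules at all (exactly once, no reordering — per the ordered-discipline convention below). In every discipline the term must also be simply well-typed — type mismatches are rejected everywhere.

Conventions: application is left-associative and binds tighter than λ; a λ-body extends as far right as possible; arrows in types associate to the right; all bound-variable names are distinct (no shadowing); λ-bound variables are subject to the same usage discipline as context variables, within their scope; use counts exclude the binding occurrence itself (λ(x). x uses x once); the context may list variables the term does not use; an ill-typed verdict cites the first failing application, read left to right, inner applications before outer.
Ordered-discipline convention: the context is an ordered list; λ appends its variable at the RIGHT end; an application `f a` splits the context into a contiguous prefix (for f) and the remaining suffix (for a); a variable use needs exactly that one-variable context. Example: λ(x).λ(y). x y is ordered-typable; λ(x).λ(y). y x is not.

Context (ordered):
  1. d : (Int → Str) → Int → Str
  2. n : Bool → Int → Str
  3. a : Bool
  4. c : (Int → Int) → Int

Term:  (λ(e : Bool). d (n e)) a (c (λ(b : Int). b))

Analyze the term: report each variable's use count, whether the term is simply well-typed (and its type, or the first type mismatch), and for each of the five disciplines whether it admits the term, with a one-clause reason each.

usage: d: 1; n: 1; a: 1; c: 1; e (bound): 1; b (bound): 1
uses in reading order: d, n, e, a, c, b
typing: the term checks, with type Str
ordered ✓ (one use each (d, n, a, c, e, b); ordered split holds)
linear ✓ (each of d, n, a, c, e, b used exactly once)
affine ✓ (d, n, a, c, e, b: no repeats, contraction unneeded)
relevant ✓ (at least one use each (d, n, a, c, e, b))
unrestricted ✓ (type-checks (Str) and nothing is barred)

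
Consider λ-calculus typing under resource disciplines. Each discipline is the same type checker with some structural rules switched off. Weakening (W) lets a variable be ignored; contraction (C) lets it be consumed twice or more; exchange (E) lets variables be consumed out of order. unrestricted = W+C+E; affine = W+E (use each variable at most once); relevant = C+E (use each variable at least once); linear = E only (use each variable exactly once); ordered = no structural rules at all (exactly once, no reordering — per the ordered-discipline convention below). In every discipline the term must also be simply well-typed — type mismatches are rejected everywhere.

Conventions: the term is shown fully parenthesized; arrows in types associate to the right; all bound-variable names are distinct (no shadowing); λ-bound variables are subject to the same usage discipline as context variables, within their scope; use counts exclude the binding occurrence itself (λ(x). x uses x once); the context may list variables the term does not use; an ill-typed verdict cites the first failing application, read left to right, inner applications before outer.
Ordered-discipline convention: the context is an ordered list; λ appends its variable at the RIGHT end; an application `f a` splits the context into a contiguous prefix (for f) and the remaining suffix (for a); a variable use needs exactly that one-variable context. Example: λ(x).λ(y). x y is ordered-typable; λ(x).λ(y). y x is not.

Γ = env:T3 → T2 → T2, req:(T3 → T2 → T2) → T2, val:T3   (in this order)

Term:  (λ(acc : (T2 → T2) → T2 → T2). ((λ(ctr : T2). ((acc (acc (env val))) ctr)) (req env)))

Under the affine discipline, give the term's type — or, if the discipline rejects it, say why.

not well-typed under affine — uses contraction: env ×2, acc ×2
counts: env=2, req=1, val=1, acc (λ-bound)=2, ctr (λ-bound)=1
left-to-right use order: acc, acc, env, val, ctr, req, env
typing: well-typed — term : ((T2 → T2) → T2 → T2) → T2
across the five disciplines: ordered ✗, linear ✗, affine ✗, relevant ✓, unrestricted ✓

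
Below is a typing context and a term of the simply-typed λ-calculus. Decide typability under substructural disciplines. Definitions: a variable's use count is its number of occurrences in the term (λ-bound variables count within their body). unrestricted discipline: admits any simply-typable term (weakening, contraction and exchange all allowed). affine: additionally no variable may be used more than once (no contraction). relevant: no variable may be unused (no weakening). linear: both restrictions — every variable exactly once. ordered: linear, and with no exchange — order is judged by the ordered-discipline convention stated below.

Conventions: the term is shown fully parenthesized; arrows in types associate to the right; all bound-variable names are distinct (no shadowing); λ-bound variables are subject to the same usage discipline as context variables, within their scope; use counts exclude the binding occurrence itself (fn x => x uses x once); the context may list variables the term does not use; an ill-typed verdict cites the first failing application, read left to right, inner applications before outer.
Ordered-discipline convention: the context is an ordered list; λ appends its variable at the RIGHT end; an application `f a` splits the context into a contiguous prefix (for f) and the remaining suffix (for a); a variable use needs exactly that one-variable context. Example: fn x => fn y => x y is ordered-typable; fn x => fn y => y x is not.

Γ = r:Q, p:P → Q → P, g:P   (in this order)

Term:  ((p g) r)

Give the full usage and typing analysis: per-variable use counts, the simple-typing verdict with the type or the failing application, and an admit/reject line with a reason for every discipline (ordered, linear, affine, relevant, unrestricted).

use counts: r: 1×; p: 1×; g: 1×
order of uses: p, g, r
typing: the term checks, with type P
ordered: ✗ — use order p, g, r needs exchange
linear: ✓ — exactly-once usage across r, p, g
affine: ✓ — r, p, g: no repeats, contraction unneeded
relevant: ✓ — at least one use each (r, p, g)
unrestricted: ✓ — type-checks (P) and nothing is barred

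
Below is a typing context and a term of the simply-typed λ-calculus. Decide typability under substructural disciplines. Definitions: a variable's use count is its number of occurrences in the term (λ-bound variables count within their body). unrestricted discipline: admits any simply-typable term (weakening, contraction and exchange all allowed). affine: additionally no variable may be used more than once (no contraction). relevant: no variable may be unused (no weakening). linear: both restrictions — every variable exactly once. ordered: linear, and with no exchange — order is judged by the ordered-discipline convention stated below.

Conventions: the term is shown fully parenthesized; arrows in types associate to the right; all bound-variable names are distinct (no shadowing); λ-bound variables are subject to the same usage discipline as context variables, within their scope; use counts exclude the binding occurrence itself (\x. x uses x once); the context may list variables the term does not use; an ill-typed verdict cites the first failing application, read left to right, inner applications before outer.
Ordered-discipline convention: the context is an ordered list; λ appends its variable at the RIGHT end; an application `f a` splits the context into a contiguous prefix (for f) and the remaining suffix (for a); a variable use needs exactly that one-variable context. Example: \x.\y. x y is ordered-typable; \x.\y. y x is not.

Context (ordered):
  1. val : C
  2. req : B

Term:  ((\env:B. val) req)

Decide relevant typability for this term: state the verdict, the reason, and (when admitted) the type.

no — env left unused
variable uses: val: 1×; req: 1×; env [bound]: 0×
order of uses: val, req
typing: well-typed — term : C
summary: ordered ✗ | linear ✗ | affine ✓ | relevant ✗ | unrestricted ✓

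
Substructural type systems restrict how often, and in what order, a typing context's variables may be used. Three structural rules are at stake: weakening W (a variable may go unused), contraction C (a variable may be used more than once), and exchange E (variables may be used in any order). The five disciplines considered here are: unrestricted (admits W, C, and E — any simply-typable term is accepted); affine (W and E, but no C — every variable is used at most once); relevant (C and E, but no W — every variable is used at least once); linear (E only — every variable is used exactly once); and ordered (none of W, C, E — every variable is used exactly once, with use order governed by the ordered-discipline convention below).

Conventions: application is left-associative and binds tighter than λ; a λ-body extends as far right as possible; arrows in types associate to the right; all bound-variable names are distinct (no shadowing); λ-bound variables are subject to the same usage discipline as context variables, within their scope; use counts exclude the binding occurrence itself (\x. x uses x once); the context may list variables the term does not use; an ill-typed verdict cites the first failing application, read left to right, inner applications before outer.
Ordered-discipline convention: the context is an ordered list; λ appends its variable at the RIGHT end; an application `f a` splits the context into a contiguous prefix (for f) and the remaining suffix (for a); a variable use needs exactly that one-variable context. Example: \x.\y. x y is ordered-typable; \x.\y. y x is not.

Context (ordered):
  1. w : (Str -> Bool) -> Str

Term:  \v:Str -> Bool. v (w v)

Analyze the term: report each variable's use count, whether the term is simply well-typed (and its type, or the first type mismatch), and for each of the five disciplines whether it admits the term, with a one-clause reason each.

usage: w: 1, v [bound]: 2
use order (left to right): v, w, v
typing: well-typed at (Str -> Bool) -> Bool
ordered: ✗, needs contraction — v ×2
linear: ✗, needs contraction — v ×2
affine: ✗, needs contraction — v ×2
relevant: ✓, at least one use each (w, v)
unrestricted: ✓, simply typable at (Str -> Bool) -> Bool; W, C, E all held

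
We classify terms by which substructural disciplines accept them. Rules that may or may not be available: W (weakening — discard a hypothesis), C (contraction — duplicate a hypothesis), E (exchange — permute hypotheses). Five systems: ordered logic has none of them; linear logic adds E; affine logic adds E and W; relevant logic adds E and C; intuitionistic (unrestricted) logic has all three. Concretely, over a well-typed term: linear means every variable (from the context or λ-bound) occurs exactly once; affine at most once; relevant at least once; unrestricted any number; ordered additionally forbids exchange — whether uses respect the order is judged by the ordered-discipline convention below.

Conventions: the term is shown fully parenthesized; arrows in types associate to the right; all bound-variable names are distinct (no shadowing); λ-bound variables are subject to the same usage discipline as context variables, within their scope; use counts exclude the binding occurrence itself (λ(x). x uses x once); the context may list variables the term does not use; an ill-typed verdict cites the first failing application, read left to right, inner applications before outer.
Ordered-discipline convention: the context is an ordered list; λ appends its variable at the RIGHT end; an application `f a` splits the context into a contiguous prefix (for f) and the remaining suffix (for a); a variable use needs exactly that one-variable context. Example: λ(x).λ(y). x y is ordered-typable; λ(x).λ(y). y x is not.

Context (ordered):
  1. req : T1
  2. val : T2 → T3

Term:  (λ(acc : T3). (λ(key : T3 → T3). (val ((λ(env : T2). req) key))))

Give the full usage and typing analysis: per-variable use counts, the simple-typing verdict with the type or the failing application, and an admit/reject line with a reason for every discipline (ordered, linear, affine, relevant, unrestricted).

usage: req: 1×; val: 1×; acc (bound): 0×; key (bound): 1×; env (bound): 0×
order of uses: val, req, key
typing: ill-typed: argument of type T3 → T3 where T2 is required
ordered: ✗, the type mismatch rejects it
linear: ✗, not simply typable
affine: ✗, fails simple typing
relevant: ✗, a type mismatch blocks all five
unrestricted: ✗, the type mismatch rejects it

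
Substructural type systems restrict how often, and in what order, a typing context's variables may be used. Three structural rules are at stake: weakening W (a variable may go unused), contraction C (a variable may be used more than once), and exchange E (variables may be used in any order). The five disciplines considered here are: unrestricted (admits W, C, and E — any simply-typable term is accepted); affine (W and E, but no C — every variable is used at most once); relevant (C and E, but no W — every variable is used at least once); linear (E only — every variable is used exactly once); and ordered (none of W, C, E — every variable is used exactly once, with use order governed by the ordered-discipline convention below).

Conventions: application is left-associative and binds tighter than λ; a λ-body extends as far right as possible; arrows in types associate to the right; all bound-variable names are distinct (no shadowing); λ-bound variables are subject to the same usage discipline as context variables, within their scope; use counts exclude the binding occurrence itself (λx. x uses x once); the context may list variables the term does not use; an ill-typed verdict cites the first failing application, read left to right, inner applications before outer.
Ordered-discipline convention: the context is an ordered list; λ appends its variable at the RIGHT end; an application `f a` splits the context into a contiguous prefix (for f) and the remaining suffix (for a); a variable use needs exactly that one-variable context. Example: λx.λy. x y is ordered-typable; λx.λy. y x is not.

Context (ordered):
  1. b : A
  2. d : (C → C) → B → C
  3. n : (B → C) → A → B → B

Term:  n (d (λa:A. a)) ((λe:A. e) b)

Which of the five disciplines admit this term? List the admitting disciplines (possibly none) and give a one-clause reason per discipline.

admitting disciplines: none
use counts: b: 1×, d: 1×, n: 1×, a [bound]: 1×, e [bound]: 1×
use order (left to right): n, d, a, e, b
typing: ill-typed: argument of type A → A where C → C is required
ordered: ✗ — not simply typable
linear: ✗ — fails simple typing
affine: ✗ — a type mismatch blocks all five
relevant: ✗ — the type mismatch rejects it
unrestricted: ✗ — not simply typable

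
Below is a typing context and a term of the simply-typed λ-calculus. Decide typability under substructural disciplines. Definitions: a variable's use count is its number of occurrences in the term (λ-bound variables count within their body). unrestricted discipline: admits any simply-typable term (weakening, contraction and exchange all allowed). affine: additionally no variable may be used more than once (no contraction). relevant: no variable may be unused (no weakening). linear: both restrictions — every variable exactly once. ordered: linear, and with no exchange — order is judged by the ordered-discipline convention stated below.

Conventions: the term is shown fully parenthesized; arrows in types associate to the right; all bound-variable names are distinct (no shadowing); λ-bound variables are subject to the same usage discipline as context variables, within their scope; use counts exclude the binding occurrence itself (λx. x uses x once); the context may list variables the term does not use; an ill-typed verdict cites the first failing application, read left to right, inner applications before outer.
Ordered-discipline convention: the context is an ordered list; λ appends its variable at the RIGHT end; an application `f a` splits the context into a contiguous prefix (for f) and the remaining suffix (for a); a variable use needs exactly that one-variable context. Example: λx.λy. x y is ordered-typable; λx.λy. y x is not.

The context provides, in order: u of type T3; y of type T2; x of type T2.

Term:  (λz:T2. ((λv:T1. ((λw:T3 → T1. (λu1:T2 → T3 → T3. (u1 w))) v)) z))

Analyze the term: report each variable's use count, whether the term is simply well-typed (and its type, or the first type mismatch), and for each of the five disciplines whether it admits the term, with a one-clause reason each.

counts: u: 0×, y: 0×, x: 0×, z (λ-bound): 1×, v (λ-bound): 1×, w (λ-bound): 1×, u1 (λ-bound): 1×
left-to-right use order: u1, w, v, z
typing: ill-typed: argument of type T3 → T1 where T2 is required
ordered: ✗, fails simple typing
linear: ✗, a type mismatch blocks all five
affine: ✗, the type mismatch rejects it
relevant: ✗, not simply typable
unrestricted: ✗, fails simple typing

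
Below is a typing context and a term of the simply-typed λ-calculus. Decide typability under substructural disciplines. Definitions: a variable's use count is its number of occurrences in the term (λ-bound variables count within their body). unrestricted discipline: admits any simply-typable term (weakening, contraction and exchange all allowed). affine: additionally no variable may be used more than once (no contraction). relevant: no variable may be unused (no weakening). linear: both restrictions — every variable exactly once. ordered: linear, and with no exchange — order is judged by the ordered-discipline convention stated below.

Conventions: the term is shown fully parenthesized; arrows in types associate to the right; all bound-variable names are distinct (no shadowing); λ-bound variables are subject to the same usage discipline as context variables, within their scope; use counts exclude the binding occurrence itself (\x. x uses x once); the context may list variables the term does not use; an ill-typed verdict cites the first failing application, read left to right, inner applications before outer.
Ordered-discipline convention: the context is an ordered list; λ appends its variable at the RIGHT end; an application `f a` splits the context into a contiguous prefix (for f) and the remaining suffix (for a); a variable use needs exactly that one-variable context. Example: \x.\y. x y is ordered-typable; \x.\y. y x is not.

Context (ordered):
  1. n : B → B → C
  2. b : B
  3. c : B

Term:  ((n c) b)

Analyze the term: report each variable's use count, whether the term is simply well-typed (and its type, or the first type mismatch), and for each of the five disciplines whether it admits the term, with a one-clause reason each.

counts: n: 1×, b: 1×, c: 1×
uses in reading order: n, c, b
typing: well-typed — term : C
ordered: ✗, needs exchange: uses follow n, c, b
linear: ✓, each of n, b, c used exactly once
affine: ✓, none of n, b, c used more than once
relevant: ✓, at least one use each (n, b, c)
unrestricted: ✓, simply typable at C; W, C, E all held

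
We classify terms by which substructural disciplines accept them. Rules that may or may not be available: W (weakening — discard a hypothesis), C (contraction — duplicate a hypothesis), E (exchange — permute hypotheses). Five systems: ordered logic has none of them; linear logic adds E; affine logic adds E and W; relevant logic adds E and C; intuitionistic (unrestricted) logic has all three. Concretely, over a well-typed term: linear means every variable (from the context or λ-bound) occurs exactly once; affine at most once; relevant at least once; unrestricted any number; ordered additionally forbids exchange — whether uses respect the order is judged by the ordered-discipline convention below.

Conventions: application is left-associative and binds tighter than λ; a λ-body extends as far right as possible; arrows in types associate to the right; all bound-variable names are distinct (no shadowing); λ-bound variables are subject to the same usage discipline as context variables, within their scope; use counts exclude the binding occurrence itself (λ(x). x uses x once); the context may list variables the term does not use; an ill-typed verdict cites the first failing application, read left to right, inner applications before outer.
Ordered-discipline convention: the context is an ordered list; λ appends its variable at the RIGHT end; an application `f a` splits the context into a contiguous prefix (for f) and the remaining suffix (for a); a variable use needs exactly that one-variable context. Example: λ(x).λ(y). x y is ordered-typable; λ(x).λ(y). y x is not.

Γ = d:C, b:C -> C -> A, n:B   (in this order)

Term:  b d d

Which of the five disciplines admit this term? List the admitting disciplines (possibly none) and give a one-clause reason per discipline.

accepted by: unrestricted
counts: d: 2, b: 1, n: 0
left-to-right use order: b, d, d
typing: the term checks, with type A
ordered ✗ (needs contraction — d ×2; needs weakening: n unused)
linear ✗ (needs contraction — d ×2; needs weakening: n unused)
affine ✗ (needs contraction — d ×2)
relevant ✗ (needs weakening: n unused)
unrestricted ✓ (type-checks (A) and nothing is barred)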